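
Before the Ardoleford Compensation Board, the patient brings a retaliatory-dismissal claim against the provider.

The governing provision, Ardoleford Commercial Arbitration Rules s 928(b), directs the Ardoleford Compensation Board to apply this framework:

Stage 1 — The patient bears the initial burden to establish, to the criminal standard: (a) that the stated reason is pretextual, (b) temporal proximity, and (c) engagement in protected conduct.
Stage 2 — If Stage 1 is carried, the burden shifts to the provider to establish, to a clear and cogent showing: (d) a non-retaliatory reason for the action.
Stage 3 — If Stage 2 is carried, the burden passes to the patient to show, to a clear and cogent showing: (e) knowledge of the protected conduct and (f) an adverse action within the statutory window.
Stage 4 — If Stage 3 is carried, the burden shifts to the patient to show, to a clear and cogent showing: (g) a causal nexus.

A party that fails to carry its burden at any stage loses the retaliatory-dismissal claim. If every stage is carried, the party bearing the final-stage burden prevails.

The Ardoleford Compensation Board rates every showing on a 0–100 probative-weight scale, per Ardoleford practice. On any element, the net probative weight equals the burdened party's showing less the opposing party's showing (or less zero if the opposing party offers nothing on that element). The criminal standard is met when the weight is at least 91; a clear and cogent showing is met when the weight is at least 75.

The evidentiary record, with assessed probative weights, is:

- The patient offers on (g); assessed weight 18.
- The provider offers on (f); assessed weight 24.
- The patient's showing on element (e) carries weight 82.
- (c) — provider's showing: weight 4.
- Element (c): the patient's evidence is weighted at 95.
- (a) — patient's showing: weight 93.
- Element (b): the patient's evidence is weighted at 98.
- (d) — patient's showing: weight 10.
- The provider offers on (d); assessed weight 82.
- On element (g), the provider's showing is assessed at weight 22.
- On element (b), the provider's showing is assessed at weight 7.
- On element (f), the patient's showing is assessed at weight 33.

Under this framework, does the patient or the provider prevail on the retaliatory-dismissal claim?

patient

Stage 1 — burden on patient; standard: the criminal standard (weight is at least 91).
    (a): 93 ≥ 91 [met]
    (b): 98 − 7 = 91 ≥ 91 [met]
    (c): 95 − 4 = 91 ≥ 91 [met]
  Stage 1 is satisfied; the onus moves to the provider.
Stage 2 — burden on provider; standard: a clear and cogent showing (weight is at least 75).
    (d): 82 − 10 = 72 < 75 [not met]
  The provider does not carry Stage 2.
So the patient prevails.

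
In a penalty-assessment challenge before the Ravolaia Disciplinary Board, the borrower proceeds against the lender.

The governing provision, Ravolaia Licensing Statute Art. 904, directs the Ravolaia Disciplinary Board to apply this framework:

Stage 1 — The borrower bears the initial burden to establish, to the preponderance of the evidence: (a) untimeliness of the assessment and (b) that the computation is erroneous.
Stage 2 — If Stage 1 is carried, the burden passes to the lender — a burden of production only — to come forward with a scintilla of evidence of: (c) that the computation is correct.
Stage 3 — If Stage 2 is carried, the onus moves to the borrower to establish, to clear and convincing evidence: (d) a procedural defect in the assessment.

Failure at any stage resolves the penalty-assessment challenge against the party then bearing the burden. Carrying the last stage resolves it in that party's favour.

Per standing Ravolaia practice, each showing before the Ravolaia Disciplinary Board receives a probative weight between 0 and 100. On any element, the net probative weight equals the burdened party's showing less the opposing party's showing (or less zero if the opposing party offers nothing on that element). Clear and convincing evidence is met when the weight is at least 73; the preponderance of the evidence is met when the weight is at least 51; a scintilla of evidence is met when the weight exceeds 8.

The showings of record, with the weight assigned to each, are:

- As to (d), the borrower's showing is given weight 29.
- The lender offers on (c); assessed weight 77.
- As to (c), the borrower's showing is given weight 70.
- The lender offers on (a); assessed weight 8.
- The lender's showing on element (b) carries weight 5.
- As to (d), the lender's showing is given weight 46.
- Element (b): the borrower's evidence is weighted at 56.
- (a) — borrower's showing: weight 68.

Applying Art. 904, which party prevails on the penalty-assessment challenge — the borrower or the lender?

At Stage 1 the borrower must meet the preponderance of the evidence (weight is at least 51): on (a) the weight is 68 less the opposing 8 gives net 60, which does reach 51, so (a) meets the standard; on (b) the weight is 56 less the opposing 5 gives net 51, ≥ 51, so (b) meets the standard.
  The borrower carries Stage 1; the lender now bears the burden.
At Stage 2 the lender must meet a scintilla of evidence (weight exceeds 8): on (c) the weight is 77 less the opposing 70 gives net 7, ≤ 8, so (c) does not meet the standard.
  The lender does not carry Stage 2.
The analysis ends at Stage 2; the borrower prevails.

borrower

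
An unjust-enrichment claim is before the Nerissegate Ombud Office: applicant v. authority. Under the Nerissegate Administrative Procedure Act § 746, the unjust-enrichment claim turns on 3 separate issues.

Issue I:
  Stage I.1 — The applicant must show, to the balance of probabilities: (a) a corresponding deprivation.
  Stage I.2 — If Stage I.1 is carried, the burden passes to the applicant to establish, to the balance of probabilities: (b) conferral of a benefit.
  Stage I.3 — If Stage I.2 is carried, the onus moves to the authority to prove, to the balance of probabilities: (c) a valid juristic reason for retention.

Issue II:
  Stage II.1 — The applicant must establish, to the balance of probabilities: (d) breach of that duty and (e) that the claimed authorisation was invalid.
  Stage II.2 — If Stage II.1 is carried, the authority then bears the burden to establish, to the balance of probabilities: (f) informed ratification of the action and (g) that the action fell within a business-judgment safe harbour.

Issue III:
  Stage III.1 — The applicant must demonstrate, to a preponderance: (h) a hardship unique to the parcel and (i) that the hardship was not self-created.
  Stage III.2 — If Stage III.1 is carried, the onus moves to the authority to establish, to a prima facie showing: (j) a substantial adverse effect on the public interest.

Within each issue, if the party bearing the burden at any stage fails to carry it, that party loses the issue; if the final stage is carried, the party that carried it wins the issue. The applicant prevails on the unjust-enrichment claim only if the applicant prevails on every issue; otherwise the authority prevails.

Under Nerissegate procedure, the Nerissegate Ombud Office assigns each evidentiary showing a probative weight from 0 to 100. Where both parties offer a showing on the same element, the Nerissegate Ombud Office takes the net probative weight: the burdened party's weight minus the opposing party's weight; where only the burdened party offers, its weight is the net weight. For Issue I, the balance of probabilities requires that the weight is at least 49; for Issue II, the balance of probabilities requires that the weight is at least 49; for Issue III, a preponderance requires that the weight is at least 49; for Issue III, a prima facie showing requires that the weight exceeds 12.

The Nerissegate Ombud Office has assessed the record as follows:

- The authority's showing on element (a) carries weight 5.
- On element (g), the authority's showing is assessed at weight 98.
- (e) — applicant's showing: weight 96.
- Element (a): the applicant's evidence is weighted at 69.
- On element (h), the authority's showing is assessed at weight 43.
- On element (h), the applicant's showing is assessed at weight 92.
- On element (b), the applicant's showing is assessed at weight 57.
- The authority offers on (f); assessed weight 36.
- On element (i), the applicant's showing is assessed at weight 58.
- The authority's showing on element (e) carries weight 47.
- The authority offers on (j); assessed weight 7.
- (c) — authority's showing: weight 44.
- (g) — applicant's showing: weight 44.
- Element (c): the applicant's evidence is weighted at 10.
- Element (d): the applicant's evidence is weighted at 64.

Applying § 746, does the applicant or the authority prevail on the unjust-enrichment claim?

applicant

— Issue I —
At Stage I.1 the applicant must meet the balance of probabilities (weight is at least 49): on (a) the weight is 69 less the opposing 5 gives net 64, which does reach 49, so (a) meets the standard.
  Stage I.1 is satisfied; the applicant continues to bear the burden.
At Stage I.2 the applicant must meet the balance of probabilities (weight is at least 49): on (b) the weight is 57, which does reach 49, so (b) meets the standard.
  The applicant carries Stage I.2; the authority now bears the burden.
At Stage I.3 the authority must meet the balance of probabilities (weight is at least 49): on (c) the weight is 44 less the opposing 10 gives net 34, which does not reach 49, so (c) does not meet the standard.
  The authority does not carry Stage I.3.
The analysis ends at Stage I.3; the applicant prevails on this issue.
— Issue II —
Stage II.1 — burden on applicant; standard: the balance of probabilities (weight is at least 49).
    (d): 64 ≥ 49 [met]
    (e): 96 − 47 = 49 ≥ 49 [met]
  The applicant carries Stage II.1; the authority now bears the burden.
Stage II.2 — burden on authority; standard: the balance of probabilities (weight is at least 49).
    (f): 36 < 49 [not met]
    (g): 98 − 44 = 54 ≥ 49 [met]
  The authority does not carry Stage II.2.
The applicant prevails on this issue.
— Issue III —
At Stage III.1 the applicant must meet a preponderance (weight is at least 49): on (h) the weight is 92 less the opposing 43 gives net 49, ≥ 49, so (h) meets the standard; on (i) the weight is 58, ≥ 49, so (i) meets the standard.
  Stage III.1 is satisfied; the onus moves to the authority.
At Stage III.2 the authority must meet a prima facie showing (weight exceeds 12): on (j) the weight is 7, which does not exceed 12, so (j) does not meet the standard.
  The authority does not carry Stage III.2.
The applicant prevails on this issue.
Per-issue: Issue I → applicant; Issue II → applicant; Issue III → applicant. The applicant must prevail on every issue; overall, the applicant prevails.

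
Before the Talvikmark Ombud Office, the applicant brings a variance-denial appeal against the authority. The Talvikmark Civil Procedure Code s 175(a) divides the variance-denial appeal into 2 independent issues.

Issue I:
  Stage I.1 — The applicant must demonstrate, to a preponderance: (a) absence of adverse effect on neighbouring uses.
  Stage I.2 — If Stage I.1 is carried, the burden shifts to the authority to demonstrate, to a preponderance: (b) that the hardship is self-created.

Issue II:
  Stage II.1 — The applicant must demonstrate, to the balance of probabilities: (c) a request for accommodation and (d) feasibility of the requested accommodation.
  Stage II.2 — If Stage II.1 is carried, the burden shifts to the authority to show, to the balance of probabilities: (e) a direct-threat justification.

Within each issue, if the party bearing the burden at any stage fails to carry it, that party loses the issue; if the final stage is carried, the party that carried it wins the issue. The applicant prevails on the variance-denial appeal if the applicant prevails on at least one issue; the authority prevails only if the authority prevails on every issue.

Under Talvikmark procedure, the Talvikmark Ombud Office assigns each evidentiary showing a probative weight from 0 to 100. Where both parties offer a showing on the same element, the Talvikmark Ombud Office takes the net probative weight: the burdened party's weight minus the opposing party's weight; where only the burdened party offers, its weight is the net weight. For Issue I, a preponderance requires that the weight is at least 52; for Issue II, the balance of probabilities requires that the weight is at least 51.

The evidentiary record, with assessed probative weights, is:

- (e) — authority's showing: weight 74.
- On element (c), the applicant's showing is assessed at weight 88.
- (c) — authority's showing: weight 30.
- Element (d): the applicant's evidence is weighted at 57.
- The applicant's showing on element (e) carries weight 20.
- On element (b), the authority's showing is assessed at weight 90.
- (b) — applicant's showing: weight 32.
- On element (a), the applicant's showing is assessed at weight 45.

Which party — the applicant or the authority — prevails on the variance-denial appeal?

— Issue I —
At Stage I.1 the applicant must meet a preponderance (weight is at least 52): on (a) the weight is 45, < 52, so (a) does not meet the standard.
  Not every element is met, so the applicant fails to carry Stage I.1.
So the authority prevails on this issue.
— Issue II —
Stage II.1 (applicant, the balance of probabilities, weight is at least 51): (c) net 88−30=58 ≥ 51 — meets; (d) 57 ≥ 51 — meets.
  All elements met. The burden passes to the authority.
Stage II.2 (authority, the balance of probabilities, weight is at least 51): (e) net 74−20=54 ≥ 51 — meets.
  The authority carries the last stage.
All stages carried — the authority prevails on this issue.
Per-issue: Issue I → authority; Issue II → authority. The applicant must prevail on at least one issue; overall, the authority prevails.

authority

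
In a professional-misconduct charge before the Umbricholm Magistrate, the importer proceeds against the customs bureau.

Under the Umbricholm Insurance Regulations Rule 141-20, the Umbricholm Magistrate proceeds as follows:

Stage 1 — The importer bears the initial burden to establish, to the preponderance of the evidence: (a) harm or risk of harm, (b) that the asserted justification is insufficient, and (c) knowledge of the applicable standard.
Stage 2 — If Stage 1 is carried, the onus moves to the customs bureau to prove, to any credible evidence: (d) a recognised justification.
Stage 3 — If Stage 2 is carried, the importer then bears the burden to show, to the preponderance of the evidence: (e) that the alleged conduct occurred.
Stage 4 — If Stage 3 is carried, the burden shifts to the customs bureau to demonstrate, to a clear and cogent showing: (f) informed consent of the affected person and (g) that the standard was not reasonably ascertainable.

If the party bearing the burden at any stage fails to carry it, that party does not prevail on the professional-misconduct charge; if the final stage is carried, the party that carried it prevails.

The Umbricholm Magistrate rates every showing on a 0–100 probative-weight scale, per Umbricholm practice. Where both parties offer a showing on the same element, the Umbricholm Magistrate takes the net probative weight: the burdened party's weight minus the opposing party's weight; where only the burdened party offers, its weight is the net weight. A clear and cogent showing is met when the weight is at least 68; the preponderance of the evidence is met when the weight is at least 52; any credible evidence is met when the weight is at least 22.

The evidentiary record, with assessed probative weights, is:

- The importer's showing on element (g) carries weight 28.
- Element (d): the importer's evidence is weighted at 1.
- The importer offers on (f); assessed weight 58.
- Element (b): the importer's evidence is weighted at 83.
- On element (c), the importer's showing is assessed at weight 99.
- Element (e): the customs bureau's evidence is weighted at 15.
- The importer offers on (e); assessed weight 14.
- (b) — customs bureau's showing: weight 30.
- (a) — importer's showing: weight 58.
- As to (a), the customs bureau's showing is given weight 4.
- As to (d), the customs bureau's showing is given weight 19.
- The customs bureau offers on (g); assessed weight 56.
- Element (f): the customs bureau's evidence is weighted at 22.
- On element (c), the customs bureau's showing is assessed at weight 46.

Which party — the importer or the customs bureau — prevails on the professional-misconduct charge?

importer

At Stage 1 the importer must meet the preponderance of the evidence (weight is at least 52): on (a) the weight is 58 less the opposing 4 gives net 54, which does reach 52, so (a) meets the standard; on (b) the weight is 83 less the opposing 30 gives net 53, which does reach 52, so (b) meets the standard; on (c) the weight is 99 less the opposing 46 gives net 53, which does reach 52, so (c) meets the standard.
  Stage 1 is satisfied; the onus moves to the customs bureau.
At Stage 2 the customs bureau must meet any credible evidence (weight is at least 22): on (d) the weight is 19 less the opposing 1 gives net 18, which does not reach 22, so (d) does not meet the standard.
  Not every element is met, so the customs bureau fails to carry Stage 2.
The importer prevails.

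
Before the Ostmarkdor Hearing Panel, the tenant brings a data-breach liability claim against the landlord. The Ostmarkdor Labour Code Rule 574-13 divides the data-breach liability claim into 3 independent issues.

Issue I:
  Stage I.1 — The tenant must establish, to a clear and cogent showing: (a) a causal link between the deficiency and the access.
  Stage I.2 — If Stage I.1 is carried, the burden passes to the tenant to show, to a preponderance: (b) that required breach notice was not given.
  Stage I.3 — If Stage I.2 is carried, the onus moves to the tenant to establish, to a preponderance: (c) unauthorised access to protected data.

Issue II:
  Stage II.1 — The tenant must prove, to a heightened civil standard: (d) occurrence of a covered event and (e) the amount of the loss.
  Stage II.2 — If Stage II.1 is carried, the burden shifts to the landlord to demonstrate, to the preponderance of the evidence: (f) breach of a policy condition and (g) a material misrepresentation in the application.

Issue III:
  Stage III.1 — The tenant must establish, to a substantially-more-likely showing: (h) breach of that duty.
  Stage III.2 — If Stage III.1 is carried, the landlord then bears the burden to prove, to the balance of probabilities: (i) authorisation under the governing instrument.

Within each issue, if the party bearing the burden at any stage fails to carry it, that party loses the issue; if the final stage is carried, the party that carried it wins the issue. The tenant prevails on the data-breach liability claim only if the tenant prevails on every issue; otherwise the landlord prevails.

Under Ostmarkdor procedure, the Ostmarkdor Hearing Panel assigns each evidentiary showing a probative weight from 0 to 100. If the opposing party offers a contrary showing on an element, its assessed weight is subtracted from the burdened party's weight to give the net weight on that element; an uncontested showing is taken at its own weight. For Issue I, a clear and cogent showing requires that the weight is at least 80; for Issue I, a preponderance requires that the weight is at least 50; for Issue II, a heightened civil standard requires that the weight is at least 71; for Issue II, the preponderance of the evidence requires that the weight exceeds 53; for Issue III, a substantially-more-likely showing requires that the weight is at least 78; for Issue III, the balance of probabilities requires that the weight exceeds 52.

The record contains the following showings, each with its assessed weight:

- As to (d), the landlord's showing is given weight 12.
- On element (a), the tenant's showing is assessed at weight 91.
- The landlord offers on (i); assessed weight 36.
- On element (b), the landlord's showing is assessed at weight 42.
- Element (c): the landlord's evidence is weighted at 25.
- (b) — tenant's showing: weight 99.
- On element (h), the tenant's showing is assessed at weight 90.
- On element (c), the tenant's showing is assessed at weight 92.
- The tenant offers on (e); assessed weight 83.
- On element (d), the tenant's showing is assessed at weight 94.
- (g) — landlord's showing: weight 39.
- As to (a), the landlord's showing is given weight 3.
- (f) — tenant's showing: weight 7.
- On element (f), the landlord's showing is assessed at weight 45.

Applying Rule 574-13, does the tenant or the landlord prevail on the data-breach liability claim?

tenant

— Issue I —
Stage I.1 — burden on tenant; standard: a clear and cogent showing (weight is at least 80).
    (a): 91 − 3 = 88 ≥ 80 [met]
  Stage I.1 carried; the burden remains with the tenant.
Stage I.2 — burden on tenant; standard: a preponderance (weight is at least 50).
    (b): 99 − 42 = 57 ≥ 50 [met]
  All elements met. The tenant retains the burden for Stage I.3.
Stage I.3 — burden on tenant; standard: a preponderance (weight is at least 50).
    (c): 92 − 25 = 67 ≥ 50 [met]
  All elements met at the final stage.
Every stage carried; the tenant prevails on this issue.
— Issue II —
Stage II.1 — burden on tenant; standard: a heightened civil standard (weight is at least 71).
    (d): 94 − 12 = 82 ≥ 71 [met]
    (e): 83 ≥ 71 [met]
  Stage II.1 carried; the burden shifts to the landlord.
Stage II.2 — burden on landlord; standard: the preponderance of the evidence (weight exceeds 53).
    (f): 45 − 7 = 38 ≤ 53 [not met]
    (g): 39 ≤ 53 [not met]
  Not every element is met, so the landlord fails to carry Stage II.2.
The analysis ends at Stage II.2; the tenant prevails on this issue.
— Issue III —
At Stage III.1 the tenant must meet a substantially-more-likely showing (weight is at least 78): on (h) the weight is 90, which does reach 78, so (h) meets the standard.
  The tenant carries Stage III.1; the landlord now bears the burden.
At Stage III.2 the landlord must meet the balance of probabilities (weight exceeds 52): on (i) the weight is 36, which does not exceed 52, so (i) does not meet the standard.
  The landlord does not carry Stage III.2.
The tenant prevails on this issue.
Per-issue: Issue I → tenant; Issue II → tenant; Issue III → tenant. The tenant must prevail on every issue; overall, the tenant prevails.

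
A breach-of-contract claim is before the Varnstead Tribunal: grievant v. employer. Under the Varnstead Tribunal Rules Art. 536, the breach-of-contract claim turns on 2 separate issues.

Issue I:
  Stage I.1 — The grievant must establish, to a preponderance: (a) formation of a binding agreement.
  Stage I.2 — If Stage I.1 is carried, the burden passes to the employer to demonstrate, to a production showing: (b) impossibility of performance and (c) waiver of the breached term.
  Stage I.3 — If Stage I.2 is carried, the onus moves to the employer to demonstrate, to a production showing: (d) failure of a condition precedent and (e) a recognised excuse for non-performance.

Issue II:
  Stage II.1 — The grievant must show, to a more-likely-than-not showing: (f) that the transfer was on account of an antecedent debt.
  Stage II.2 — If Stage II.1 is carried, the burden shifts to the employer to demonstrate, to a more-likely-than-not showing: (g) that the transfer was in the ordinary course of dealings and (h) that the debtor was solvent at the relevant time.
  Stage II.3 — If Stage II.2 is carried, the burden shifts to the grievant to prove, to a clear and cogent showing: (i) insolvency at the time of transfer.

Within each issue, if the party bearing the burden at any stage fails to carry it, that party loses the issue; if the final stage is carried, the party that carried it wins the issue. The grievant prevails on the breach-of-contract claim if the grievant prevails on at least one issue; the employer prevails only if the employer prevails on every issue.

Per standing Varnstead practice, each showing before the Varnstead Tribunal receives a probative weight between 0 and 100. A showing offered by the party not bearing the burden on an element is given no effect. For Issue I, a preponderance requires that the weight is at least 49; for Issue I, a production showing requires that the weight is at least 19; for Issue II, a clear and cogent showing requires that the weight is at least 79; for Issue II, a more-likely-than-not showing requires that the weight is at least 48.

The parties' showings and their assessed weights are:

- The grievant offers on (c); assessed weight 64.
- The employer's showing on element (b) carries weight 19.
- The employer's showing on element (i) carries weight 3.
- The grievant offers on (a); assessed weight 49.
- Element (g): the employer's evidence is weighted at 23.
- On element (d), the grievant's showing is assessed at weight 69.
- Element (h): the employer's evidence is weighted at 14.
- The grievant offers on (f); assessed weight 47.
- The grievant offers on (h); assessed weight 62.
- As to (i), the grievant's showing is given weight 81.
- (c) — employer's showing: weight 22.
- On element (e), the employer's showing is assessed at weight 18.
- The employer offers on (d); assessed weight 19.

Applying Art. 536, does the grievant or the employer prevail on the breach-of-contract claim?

grievant

— Issue I —
At Stage I.1 the grievant must meet a preponderance (weight is at least 49): on (a) the weight is 49, which does reach 49, so (a) meets the standard.
  All elements met. The burden passes to the employer.
At Stage I.2 the employer must meet a production showing (weight is at least 19): on (b) the weight is 19, ≥ 19, so (b) meets the standard; on (c) the weight is 22 (the grievant's 64 is given no effect), ≥ 19, so (c) meets the standard.
  Stage I.2 is satisfied; the employer continues to bear the burden.
At Stage I.3 the employer must meet a production showing (weight is at least 19): on (d) the weight is 19 (the grievant's 69 is given no effect), ≥ 19, so (d) meets the standard; on (e) the weight is 18, which does not reach 19, so (e) does not meet the standard.
  Stage I.3 not carried; the employer fails its burden.
The analysis ends at Stage I.3; the grievant prevails on this issue.
— Issue II —
Stage II.1 — burden on grievant; standard: a more-likely-than-not showing (weight is at least 48).
    (f): 47 < 48 [not met]
  Not every element is met, so the grievant fails to carry Stage II.1.
The employer prevails on this issue.
Per-issue: Issue I → grievant; Issue II → employer. The grievant must prevail on at least one issue; overall, the grievant prevails.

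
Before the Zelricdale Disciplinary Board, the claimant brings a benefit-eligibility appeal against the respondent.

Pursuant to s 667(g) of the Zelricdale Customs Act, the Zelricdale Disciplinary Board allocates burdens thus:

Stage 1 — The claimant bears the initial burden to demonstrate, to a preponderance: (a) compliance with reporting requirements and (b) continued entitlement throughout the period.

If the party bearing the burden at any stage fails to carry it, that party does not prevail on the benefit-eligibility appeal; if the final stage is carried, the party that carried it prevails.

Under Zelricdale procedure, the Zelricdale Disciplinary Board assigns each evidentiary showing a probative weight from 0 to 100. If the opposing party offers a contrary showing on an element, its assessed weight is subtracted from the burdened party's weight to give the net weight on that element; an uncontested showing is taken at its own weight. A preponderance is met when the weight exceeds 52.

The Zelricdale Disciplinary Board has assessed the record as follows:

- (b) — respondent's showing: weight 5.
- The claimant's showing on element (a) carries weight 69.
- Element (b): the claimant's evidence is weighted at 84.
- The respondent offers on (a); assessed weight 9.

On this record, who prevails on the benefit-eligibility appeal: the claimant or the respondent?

Stage 1 (claimant, a preponderance, weight exceeds 52): (a) net 69−9=60 > 52 — meets; (b) net 84−5=79 > 52 — meets.
  Stage 1 carried; the final stage is satisfied.
With every stage satisfied, the claimant prevails.

claimant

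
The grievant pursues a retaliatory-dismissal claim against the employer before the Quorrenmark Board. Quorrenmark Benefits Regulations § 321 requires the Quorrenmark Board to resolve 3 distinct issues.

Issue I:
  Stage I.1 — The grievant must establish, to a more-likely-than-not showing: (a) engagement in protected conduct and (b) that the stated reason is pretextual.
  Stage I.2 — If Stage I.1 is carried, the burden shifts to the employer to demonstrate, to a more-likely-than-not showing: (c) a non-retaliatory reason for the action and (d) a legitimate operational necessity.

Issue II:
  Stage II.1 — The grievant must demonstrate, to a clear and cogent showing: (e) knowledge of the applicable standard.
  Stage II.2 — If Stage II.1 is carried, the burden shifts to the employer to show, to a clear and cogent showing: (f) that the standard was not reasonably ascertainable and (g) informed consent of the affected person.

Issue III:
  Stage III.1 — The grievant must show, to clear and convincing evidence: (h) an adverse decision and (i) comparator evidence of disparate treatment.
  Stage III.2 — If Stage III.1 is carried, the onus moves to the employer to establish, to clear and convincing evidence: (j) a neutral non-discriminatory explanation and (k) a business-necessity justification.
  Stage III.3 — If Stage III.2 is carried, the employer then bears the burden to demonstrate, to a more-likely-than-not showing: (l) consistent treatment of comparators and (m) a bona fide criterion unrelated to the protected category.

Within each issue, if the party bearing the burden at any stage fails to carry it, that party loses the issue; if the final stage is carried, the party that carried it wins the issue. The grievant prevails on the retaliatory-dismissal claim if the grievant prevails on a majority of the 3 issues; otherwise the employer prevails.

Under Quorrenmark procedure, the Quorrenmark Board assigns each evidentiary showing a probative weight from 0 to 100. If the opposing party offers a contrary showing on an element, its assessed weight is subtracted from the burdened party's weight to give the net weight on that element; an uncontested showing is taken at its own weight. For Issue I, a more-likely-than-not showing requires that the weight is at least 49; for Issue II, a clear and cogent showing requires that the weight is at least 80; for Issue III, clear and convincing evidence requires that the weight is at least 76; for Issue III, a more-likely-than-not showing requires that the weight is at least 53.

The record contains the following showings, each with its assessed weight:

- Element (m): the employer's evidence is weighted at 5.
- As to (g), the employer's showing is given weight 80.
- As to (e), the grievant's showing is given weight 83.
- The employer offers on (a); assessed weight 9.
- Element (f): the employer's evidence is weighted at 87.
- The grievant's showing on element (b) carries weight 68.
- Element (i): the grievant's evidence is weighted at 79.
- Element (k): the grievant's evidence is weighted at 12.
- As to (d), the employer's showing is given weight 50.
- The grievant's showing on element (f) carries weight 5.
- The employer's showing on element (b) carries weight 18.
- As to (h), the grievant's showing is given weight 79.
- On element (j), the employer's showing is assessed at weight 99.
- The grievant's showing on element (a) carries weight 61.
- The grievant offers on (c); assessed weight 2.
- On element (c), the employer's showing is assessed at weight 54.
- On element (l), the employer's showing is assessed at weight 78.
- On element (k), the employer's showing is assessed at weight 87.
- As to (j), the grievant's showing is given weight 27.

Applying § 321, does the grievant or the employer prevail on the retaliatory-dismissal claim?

employer

— Issue I —
Stage I.1 (grievant, a more-likely-than-not showing, weight is at least 49): (a) net 61−9=52 ≥ 49 — meets; (b) net 68−18=50 ≥ 49 — meets.
  Stage I.1 carried; the burden shifts to the employer.
Stage I.2 (employer, a more-likely-than-not showing, weight is at least 49): (c) net 54−2=52 ≥ 49 — meets; (d) 50 ≥ 49 — meets.
  Stage I.2 carried; the final stage is satisfied.
All stages carried — the employer prevails on this issue.
— Issue II —
At Stage II.1 the grievant must meet a clear and cogent showing (weight is at least 80): on (e) the weight is 83, ≥ 80, so (e) meets the standard.
  All elements met. The burden passes to the employer.
At Stage II.2 the employer must meet a clear and cogent showing (weight is at least 80): on (f) the weight is 87 less the opposing 5 gives net 82, ≥ 80, so (f) meets the standard; on (g) the weight is 80, which does reach 80, so (g) meets the standard.
  The employer carries the last stage.
All stages carried — the employer prevails on this issue.
— Issue III —
Stage III.1 — burden on grievant; standard: clear and convincing evidence (weight is at least 76).
    (h): 79 ≥ 76 [met]
    (i): 79 ≥ 76 [met]
  The grievant carries Stage III.1; the employer now bears the burden.
Stage III.2 — burden on employer; standard: clear and convincing evidence (weight is at least 76).
    (j): 99 − 27 = 72 < 76 [not met]
    (k): 87 − 12 = 75 < 76 [not met]
  Not every element is met, so the employer fails to carry Stage III.2.
So the grievant prevails on this issue.
Per-issue: Issue I → employer; Issue II → employer; Issue III → grievant. The grievant must prevail on a majority of issues; overall, the employer prevails.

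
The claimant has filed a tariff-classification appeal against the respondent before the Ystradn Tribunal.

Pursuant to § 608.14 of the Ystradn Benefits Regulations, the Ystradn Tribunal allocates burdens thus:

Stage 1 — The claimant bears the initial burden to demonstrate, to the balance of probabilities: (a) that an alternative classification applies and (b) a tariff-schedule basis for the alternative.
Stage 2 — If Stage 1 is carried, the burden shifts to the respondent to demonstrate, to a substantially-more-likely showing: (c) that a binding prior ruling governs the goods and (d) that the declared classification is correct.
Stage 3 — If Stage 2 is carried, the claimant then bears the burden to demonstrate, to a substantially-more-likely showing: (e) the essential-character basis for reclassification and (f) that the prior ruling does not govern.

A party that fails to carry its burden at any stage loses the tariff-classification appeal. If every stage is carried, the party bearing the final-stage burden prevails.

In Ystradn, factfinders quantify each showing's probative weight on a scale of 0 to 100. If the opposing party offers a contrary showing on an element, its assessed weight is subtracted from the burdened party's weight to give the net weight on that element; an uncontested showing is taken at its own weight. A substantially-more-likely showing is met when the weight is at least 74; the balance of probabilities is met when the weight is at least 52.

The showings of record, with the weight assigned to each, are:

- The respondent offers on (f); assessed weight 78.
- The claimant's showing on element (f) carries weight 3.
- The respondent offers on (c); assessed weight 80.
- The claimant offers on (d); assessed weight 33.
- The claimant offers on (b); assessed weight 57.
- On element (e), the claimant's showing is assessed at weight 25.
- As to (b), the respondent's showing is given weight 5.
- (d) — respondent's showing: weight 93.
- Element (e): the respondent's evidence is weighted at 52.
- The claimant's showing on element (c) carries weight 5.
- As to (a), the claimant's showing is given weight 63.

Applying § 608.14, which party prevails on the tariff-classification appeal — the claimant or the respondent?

Stage 1 (claimant, the balance of probabilities, weight is at least 52): (a) 63 ≥ 52 — meets; (b) net 57−5=52 ≥ 52 — meets.
  Stage 1 is satisfied; the onus moves to the respondent.
Stage 2 (respondent, a substantially-more-likely showing, weight is at least 74): (c) net 80−5=75 ≥ 74 — meets; (d) net 93−33=60 < 74 — fails.
  The respondent does not carry Stage 2.
The claimant prevails.

claimant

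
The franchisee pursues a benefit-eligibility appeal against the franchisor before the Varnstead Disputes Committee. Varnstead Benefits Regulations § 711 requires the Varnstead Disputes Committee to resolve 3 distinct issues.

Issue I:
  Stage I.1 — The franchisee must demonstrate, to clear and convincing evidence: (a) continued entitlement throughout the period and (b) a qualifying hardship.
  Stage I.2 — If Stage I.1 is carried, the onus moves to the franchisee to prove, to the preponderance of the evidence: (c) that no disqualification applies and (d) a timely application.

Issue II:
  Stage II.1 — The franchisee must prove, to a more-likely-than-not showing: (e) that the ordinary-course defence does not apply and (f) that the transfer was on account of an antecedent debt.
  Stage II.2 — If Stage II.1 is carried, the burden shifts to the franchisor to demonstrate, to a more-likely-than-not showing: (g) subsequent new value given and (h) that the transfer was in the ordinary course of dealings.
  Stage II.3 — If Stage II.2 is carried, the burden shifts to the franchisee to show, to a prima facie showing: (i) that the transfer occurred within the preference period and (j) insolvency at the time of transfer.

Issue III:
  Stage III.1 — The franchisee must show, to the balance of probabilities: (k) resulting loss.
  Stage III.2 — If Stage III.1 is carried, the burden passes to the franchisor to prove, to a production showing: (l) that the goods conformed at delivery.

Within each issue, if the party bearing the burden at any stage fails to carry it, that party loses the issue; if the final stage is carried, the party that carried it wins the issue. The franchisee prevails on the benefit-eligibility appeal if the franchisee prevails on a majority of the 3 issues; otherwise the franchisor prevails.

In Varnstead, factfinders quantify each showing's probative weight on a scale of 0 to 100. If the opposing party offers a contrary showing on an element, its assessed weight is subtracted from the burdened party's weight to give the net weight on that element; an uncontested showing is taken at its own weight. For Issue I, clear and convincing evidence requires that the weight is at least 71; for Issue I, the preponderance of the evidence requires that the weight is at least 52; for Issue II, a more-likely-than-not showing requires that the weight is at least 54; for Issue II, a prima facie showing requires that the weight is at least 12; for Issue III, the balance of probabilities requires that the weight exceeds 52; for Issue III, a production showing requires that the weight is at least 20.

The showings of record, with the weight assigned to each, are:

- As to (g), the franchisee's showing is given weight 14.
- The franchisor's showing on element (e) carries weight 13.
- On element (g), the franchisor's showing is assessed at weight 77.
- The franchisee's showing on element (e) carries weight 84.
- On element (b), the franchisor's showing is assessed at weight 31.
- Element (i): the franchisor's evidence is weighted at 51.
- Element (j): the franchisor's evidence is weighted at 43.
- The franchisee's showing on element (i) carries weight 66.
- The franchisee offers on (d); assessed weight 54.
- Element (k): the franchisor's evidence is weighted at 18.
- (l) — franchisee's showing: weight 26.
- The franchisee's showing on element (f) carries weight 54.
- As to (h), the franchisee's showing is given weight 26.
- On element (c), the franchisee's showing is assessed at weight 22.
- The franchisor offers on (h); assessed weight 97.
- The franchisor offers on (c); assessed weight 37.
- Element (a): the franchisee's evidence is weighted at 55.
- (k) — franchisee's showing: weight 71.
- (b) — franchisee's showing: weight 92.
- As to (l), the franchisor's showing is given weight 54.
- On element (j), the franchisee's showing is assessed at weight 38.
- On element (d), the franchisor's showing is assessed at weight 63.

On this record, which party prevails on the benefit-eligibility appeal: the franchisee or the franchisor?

franchisor

— Issue I —
Stage I.1 — burden on franchisee; standard: clear and convincing evidence (weight is at least 71).
    (a): 55 < 71 [not met]
    (b): 92 − 31 = 61 < 71 [not met]
  Not every element is met, so the franchisee fails to carry Stage I.1.
The franchisor prevails on this issue.
— Issue II —
Stage II.1 (franchisee, a more-likely-than-not showing, weight is at least 54): (e) net 84−13=71 ≥ 54 — meets; (f) 54 ≥ 54 — meets.
  Stage II.1 carried; the burden shifts to the franchisor.
Stage II.2 (franchisor, a more-likely-than-not showing, weight is at least 54): (g) net 77−14=63 ≥ 54 — meets; (h) net 97−26=71 ≥ 54 — meets.
  The franchisor carries Stage II.2; the franchisee now bears the burden.
Stage II.3 (franchisee, a prima facie showing, weight is at least 12): (i) net 66−51=15 ≥ 12 — meets; (j) net 38−43=-5 < 12 — fails.
  Not every element is met, so the franchisee fails to carry Stage II.3.
The franchisor prevails on this issue.
— Issue III —
At Stage III.1 the franchisee must meet the balance of probabilities (weight exceeds 52): on (k) the weight is 71 less the opposing 18 gives net 53, > 52, so (k) meets the standard.
  All elements met. The burden passes to the franchisor.
At Stage III.2 the franchisor must meet a production showing (weight is at least 20): on (l) the weight is 54 less the opposing 26 gives net 28, which does reach 20, so (l) meets the standard.
  Stage III.2 carried; the final stage is satisfied.
With every stage satisfied, the franchisor prevails on this issue.
Per-issue: Issue I → franchisor; Issue II → franchisor; Issue III → franchisor. The franchisee must prevail on a majority of issues; overall, the franchisor prevails.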